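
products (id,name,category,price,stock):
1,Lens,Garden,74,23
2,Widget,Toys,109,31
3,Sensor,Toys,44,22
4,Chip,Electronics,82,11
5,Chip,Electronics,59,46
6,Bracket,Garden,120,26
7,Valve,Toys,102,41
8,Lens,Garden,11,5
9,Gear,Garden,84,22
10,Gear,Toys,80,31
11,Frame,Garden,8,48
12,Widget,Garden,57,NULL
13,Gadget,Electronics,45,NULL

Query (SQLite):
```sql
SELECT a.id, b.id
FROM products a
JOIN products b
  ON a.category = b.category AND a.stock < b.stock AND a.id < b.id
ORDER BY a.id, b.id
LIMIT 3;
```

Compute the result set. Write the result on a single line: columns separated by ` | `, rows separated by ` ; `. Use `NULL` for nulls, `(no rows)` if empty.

1 | 6 ; 1 | 11 ; 2 | 7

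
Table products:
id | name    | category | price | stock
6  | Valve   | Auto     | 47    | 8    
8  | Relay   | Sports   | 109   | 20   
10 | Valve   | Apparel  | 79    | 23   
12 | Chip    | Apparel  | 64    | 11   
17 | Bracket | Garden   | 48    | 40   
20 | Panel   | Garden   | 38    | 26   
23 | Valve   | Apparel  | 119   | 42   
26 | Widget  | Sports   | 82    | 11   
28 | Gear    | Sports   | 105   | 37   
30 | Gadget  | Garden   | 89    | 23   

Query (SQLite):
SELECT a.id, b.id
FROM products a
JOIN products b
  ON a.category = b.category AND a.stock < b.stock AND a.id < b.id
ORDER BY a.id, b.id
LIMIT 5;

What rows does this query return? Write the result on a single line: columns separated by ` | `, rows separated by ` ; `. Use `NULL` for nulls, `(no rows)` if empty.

8 | 28 ; 10 | 23 ; 12 | 23 ; 26 | 28

Pairs (a,b) with same category, a.stock < b.stock, a.id < b.id.
category groups: Apparel:{10,12,23} Auto:{6} Garden:{17,20,30} Sports:{8,26,28}
Ordered by (a.id, b.id); first 5.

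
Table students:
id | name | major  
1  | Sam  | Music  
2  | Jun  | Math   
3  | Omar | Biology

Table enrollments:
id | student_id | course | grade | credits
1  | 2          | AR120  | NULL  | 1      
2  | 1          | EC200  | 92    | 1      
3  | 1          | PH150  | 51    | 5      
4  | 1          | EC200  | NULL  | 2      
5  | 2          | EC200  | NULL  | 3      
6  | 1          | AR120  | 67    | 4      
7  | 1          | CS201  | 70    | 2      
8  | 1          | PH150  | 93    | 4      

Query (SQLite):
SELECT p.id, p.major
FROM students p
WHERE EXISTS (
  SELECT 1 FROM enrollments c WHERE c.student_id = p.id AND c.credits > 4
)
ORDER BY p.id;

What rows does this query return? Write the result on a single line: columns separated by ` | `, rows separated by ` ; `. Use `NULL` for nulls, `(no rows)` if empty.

For each students row, check whether any enrollments with matching student_id has credits > 4.
Keep rows where that is true.

1 | Music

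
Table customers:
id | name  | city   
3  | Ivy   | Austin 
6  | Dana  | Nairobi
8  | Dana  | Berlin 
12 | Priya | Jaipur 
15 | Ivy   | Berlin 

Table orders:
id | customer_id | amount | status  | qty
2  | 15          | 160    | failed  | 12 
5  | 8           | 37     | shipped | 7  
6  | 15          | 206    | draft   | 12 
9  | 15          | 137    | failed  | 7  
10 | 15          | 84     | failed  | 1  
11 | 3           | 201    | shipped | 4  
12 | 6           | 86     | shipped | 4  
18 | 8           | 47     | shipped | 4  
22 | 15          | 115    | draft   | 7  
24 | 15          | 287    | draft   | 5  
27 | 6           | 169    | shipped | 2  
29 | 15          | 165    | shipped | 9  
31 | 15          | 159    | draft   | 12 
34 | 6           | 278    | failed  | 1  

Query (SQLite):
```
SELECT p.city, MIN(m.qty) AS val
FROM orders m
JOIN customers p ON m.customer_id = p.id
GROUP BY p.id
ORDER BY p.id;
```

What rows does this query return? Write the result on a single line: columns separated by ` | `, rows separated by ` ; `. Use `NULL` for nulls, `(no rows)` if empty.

Join each orders row to its customers via customer_id.
Group joined rows by customers.id; compute MIN(m.qty) per group.
  3: ids {11} → MIN(m.qty)=4
  6: ids {12, 27, 34} → MIN(m.qty)=1
  8: ids {5, 18} → MIN(m.qty)=4
  15: ids {2, 6, 9, 10, 22, 24, 29, 31} → MIN(m.qty)=1

Austin | 4 ; Nairobi | 1 ; Berlin | 4 ; Berlin | 1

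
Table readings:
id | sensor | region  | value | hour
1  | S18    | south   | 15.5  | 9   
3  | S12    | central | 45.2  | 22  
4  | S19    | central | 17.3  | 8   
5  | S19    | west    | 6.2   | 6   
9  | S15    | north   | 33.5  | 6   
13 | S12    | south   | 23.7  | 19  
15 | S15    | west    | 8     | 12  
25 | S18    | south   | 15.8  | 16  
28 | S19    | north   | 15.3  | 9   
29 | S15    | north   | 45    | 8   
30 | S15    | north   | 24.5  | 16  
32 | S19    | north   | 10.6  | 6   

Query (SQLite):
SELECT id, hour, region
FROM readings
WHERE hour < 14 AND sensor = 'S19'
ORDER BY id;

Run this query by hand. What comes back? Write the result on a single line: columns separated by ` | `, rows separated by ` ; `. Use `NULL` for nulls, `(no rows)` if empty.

hour < 14: ids {1, 4, 5, 9, 15, 28, 29, 32}
sensor = 'S19': ids {4, 5, 28, 32}
Combine with AND.

4 | 8 | central ; 5 | 6 | west ; 28 | 9 | north ; 32 | 6 | north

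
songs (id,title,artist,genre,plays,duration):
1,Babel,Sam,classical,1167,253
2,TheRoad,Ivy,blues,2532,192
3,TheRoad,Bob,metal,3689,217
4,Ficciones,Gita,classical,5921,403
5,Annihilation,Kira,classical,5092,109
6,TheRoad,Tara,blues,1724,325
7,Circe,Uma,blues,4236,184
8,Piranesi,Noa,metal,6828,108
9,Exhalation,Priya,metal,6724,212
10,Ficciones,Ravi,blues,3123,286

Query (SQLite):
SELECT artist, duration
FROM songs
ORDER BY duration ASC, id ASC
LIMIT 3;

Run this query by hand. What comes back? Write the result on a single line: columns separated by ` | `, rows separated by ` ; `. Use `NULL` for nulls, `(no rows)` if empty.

Noa | 108 ; Kira | 109 ; Uma | 184

Sort by duration asc, tiebreak id asc: (108, id=8), (109, id=5), (184, id=7), (192, id=2), (212, id=9), (217, id=3) …. Take first 3.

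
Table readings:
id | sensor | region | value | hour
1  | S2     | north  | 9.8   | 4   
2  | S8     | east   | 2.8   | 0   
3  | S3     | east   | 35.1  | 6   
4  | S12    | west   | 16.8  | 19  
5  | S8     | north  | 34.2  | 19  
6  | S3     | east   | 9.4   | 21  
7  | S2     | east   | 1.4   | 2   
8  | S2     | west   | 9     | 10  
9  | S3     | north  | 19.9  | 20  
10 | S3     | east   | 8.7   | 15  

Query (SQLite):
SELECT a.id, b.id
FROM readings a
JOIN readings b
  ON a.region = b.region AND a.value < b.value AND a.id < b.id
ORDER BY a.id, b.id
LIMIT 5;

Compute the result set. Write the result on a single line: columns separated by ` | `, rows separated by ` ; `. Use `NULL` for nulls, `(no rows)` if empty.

1 | 5 ; 1 | 9 ; 2 | 3 ; 2 | 6 ; 2 | 10

Pairs (a,b) with same region, a.value < b.value, a.id < b.id.
region groups: east:{2,3,6,7,10} north:{1,5,9} west:{4,8}
Ordered by (a.id, b.id); first 5.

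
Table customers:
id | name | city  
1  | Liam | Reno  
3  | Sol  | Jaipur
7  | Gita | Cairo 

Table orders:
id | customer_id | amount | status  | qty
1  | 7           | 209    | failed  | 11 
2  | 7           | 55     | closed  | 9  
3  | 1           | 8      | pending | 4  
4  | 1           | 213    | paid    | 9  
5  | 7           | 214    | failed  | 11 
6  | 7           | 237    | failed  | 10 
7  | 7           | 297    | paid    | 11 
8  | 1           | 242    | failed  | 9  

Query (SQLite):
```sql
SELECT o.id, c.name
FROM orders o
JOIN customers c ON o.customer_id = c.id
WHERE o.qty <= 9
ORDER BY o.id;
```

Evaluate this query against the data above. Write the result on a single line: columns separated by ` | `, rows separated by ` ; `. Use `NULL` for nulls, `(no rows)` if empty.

Each orders row matches the customers row where customer_id = customers.id.
Then keep rows with o.qty <= 9.

2 | Gita ; 3 | Liam ; 4 | Liam ; 8 | Liam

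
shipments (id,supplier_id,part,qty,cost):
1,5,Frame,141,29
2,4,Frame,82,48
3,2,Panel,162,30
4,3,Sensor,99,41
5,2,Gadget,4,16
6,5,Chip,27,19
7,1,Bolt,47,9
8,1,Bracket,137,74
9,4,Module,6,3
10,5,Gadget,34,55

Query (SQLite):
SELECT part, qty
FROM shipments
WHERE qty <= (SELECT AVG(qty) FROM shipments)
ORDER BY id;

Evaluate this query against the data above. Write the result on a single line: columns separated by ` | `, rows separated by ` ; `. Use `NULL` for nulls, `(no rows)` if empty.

Gadget | 4 ; Chip | 27 ; Bolt | 47 ; Module | 6 ; Gadget | 34

Scalar subquery: AVG(qty) over all shipments rows = 73.9.
Keep rows where qty <= that value.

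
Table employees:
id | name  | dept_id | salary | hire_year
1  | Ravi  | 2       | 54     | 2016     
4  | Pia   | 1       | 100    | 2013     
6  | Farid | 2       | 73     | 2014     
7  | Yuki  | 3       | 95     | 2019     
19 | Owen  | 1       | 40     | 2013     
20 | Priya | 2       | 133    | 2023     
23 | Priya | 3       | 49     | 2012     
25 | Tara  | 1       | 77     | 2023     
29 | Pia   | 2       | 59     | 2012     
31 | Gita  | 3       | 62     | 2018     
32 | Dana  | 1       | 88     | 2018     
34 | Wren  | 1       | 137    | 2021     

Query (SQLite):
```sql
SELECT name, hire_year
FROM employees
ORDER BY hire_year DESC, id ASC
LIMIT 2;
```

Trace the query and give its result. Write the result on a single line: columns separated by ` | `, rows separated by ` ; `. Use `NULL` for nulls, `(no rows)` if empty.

Sort by hire_year desc, tiebreak id asc: (2023, id=20), (2023, id=25), (2021, id=34), (2019, id=7), (2018, id=31) …. Take first 2.

Priya | 2023 ; Tara | 2023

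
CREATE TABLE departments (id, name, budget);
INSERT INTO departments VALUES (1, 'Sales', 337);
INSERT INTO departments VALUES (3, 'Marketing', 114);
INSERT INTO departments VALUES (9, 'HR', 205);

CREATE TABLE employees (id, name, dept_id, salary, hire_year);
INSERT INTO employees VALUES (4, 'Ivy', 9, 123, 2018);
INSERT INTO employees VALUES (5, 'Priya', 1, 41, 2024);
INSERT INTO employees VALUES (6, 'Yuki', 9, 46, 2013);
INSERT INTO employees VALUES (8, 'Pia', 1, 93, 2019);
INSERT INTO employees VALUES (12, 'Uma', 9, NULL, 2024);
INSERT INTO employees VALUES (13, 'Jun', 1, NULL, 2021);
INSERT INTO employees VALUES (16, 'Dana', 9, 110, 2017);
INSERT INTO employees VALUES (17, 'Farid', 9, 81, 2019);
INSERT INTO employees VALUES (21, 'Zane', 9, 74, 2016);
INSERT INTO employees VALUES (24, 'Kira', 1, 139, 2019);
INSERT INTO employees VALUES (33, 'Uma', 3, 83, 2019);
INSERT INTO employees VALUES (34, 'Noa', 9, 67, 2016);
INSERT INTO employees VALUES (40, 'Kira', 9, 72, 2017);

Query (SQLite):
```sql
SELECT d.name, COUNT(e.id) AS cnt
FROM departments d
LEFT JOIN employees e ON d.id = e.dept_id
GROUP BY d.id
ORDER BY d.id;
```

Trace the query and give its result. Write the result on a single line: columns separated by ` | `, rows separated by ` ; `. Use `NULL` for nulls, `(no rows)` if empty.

Sales | 4 ; Marketing | 1 ; HR | 8

LEFT JOIN keeps every departments row; unmatched ones get NULL for employees columns.
Group by departments.id and compute COUNT(e.id). COUNT(col) of an all-NULL group is 0.
  1: ids {5, 8, 13, 24} → COUNT(e.id)=4
  3: ids {33} → COUNT(e.id)=1
  9: ids {4, 6, 12, 16, 17, 21, 34, 40} → COUNT(e.id)=8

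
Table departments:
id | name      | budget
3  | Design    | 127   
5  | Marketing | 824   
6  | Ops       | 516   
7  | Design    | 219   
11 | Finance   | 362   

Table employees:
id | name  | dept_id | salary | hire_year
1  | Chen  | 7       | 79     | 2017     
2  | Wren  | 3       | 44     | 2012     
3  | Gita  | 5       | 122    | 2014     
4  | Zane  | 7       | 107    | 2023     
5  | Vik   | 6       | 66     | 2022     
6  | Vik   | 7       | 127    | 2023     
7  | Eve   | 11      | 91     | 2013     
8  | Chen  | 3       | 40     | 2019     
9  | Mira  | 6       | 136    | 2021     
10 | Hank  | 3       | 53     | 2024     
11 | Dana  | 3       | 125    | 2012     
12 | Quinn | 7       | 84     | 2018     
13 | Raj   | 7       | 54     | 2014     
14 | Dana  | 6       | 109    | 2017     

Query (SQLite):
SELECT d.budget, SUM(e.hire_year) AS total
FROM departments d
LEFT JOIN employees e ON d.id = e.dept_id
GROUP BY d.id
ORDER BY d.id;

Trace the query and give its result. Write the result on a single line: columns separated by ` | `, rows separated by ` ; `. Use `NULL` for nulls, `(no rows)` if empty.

127 | 8067 ; 824 | 2014 ; 516 | 6060 ; 219 | 10095 ; 362 | 2013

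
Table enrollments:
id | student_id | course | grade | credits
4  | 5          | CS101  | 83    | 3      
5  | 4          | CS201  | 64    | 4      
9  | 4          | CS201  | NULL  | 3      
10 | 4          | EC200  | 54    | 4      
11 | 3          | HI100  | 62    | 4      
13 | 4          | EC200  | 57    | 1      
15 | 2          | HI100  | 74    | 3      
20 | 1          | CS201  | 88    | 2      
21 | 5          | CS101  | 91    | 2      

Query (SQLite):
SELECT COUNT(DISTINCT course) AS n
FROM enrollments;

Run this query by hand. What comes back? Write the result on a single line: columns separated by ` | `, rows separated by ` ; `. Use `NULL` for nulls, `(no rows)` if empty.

4

Count distinct non-NULL course values.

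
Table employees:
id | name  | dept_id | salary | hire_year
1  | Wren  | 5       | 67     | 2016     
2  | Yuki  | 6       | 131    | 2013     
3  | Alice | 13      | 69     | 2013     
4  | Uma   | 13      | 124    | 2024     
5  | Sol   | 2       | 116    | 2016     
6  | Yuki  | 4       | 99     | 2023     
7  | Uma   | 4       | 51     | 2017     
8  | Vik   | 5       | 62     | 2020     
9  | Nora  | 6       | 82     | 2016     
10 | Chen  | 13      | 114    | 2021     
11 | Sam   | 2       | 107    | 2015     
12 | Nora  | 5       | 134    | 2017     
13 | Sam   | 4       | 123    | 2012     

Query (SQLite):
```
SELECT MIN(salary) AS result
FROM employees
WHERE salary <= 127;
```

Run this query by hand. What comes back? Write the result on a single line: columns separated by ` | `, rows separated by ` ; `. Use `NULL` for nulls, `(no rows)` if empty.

Rows where salary <= 127 → salary values: [67, 69, 124, 116, 99, 51, 62, 82, 114, 107, 123].
MIN of non-NULL values = 51.

51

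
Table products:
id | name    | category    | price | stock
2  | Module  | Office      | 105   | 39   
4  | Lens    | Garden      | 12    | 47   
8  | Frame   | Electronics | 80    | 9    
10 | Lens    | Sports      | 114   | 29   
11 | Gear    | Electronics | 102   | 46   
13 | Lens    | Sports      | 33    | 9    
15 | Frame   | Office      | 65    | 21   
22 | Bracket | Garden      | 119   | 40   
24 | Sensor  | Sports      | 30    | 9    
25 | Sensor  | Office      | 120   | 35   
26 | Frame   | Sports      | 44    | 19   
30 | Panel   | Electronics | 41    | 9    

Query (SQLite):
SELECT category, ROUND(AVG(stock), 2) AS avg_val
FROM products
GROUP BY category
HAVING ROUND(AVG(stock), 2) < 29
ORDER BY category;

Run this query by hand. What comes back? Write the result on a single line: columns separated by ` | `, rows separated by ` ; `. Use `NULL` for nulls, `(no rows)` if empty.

Partition products by category; compute ROUND(AVG(stock), 2) within each group.
HAVING: keep groups where ROUND(AVG(stock), 2) < 29.
  Electronics: ids {8, 11, 30} → ROUND(AVG(stock), 2)=21.33
  Garden: ids {4, 22} → ROUND(AVG(stock), 2)=43.5
  Office: ids {2, 15, 25} → ROUND(AVG(stock), 2)=31.67
  Sports: ids {10, 13, 24, 26} → ROUND(AVG(stock), 2)=16.5

Electronics | 21.33 ; Sports | 16.5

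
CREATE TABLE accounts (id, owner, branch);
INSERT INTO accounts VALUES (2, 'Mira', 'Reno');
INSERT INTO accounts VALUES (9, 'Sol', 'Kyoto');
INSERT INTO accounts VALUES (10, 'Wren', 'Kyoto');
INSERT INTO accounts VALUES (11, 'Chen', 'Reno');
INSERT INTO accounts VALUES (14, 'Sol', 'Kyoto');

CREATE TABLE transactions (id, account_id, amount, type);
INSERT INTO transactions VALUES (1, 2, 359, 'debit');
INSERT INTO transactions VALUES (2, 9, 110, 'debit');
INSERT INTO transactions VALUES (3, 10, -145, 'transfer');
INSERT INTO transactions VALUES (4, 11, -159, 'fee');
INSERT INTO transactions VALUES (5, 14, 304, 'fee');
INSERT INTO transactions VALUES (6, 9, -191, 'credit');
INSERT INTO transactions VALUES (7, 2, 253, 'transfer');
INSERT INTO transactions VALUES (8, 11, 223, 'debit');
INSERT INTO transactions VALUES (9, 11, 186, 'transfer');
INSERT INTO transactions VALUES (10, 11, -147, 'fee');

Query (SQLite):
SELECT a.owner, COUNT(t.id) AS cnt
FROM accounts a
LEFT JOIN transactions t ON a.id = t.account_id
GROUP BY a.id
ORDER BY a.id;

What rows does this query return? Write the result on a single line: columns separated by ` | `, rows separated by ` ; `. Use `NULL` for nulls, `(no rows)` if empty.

LEFT JOIN keeps every accounts row; unmatched ones get NULL for transactions columns.
Group by accounts.id and compute COUNT(t.id). COUNT(col) of an all-NULL group is 0.
  2: ids {1, 7} → COUNT(t.id)=2
  9: ids {2, 6} → COUNT(t.id)=2
  10: ids {3} → COUNT(t.id)=1
  11: ids {4, 8, 9, 10} → COUNT(t.id)=4
  14: ids {5} → COUNT(t.id)=1

Mira | 2 ; Sol | 2 ; Wren | 1 ; Chen | 4 ; Sol | 1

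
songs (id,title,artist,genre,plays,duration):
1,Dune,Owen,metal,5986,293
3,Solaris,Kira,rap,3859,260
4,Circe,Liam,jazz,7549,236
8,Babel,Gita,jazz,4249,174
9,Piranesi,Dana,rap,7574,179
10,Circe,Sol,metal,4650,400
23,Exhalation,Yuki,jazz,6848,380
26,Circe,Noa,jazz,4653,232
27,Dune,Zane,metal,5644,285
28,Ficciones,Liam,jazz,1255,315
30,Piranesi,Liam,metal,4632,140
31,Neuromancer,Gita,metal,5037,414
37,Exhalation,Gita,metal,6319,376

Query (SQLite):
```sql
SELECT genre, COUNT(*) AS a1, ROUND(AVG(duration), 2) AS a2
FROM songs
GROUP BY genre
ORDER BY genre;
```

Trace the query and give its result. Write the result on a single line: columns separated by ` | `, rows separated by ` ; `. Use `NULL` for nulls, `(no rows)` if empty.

jazz | 5 | 267.4 ; metal | 6 | 318 ; rap | 2 | 219.5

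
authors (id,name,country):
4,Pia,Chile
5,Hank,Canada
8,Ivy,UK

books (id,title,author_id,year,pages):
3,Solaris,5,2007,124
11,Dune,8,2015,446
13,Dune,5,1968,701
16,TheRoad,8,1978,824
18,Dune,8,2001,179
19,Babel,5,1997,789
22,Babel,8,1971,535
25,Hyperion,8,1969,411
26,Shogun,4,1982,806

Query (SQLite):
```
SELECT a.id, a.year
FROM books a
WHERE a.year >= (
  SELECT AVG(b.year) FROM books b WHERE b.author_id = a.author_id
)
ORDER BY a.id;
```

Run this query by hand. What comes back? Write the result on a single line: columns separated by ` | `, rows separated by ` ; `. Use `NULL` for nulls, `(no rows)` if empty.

3 | 2007 ; 11 | 2015 ; 18 | 2001 ; 19 | 1997 ; 26 | 1982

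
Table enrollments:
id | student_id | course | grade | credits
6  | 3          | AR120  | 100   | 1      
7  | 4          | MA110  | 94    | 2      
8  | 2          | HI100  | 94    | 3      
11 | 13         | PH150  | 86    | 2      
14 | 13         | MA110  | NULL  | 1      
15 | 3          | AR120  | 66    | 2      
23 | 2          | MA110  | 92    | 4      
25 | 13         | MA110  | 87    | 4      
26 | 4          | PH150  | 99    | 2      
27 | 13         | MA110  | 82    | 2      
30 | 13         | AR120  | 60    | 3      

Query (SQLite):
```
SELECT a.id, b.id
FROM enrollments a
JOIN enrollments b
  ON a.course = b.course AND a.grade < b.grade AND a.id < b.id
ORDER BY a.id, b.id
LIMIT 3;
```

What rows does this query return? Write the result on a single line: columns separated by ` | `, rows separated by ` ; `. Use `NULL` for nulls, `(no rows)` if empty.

Pairs (a,b) with same course, a.grade < b.grade, a.id < b.id.
course groups: AR120:{6,15,30} HI100:{8} MA110:{7,14,23,25,27} PH150:{11,26}
Ordered by (a.id, b.id); first 3.

11 | 26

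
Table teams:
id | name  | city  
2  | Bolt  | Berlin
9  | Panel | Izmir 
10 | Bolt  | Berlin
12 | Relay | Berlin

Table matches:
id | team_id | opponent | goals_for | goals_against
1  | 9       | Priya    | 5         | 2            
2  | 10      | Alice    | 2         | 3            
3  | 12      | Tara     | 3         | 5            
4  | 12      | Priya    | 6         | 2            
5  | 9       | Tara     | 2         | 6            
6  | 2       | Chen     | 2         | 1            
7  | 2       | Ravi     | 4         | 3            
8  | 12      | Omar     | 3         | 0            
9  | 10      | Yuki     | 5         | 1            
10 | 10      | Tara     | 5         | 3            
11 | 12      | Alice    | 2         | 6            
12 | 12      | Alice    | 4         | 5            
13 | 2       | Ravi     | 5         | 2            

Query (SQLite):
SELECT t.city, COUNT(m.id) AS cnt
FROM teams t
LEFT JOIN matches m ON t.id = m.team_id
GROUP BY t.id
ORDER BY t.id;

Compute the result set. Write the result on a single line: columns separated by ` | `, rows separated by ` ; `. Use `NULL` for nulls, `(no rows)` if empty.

Berlin | 3 ; Izmir | 2 ; Berlin | 3 ; Berlin | 5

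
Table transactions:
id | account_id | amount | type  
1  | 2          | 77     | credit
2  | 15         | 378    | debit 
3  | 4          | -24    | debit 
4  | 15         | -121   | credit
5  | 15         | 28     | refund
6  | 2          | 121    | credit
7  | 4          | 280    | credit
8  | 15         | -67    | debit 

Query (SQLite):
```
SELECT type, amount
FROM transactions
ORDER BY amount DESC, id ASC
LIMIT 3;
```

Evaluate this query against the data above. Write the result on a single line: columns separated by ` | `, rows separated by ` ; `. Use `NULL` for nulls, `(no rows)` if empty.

debit | 378 ; credit | 280 ; credit | 121

Sort by amount desc, tiebreak id asc: (378, id=2), (280, id=7), (121, id=6), (77, id=1), (28, id=5), (-24, id=3) …. Take first 3.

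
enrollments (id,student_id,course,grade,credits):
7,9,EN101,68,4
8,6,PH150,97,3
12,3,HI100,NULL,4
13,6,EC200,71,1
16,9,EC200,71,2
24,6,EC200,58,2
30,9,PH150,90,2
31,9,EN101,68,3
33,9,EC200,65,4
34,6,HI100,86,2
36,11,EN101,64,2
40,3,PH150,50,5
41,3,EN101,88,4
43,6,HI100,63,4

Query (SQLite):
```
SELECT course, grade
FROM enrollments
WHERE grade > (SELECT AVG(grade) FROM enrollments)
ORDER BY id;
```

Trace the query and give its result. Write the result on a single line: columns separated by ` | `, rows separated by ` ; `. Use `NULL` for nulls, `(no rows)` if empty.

Scalar subquery: AVG(grade) over all enrollments rows = 72.230769 (≈; comparison uses full precision).
Keep rows where grade > that value.

PH150 | 97 ; PH150 | 90 ; HI100 | 86 ; EN101 | 88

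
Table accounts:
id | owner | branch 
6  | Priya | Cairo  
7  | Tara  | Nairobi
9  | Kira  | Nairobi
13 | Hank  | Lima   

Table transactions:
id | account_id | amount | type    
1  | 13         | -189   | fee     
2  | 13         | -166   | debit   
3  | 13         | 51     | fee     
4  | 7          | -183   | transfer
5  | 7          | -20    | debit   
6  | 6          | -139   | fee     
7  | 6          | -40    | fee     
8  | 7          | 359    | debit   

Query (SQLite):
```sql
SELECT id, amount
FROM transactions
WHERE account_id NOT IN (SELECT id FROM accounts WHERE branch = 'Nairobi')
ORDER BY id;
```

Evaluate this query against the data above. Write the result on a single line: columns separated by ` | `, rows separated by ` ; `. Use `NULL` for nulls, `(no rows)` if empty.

1 | -189 ; 2 | -166 ; 3 | 51 ; 6 | -139 ; 7 | -40

Inner query: accounts.id where branch = 'Nairobi'.
Outer: keep transactions rows whose account_id is not in that set.
Inner query → {7, 9}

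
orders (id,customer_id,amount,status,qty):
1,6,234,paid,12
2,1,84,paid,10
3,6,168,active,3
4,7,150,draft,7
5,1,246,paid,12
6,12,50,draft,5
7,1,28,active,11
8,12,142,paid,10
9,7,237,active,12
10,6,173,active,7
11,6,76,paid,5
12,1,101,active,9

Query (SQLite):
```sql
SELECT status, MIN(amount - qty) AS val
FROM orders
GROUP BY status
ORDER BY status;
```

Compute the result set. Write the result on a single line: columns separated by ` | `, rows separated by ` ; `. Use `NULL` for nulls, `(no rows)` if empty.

active | 17 ; draft | 45 ; paid | 71

For each row compute amount - qty.
Group by status; take MIN of the expression per group.
  active: ids {3, 7, 9, 10, 12} → MIN(amount - qty)=17
  draft: ids {4, 6} → MIN(amount - qty)=45
  paid: ids {1, 2, 5, 8, 11} → MIN(amount - qty)=71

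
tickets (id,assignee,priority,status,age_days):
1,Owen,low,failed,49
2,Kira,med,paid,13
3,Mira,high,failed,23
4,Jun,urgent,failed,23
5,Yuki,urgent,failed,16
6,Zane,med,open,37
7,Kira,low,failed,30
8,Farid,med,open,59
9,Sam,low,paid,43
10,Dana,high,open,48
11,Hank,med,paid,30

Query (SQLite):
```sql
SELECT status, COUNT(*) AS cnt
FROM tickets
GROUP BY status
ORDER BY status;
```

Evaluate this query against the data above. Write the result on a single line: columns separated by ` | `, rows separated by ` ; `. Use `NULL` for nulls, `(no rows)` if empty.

Partition tickets by status; compute COUNT(*) within each group.
  failed: ids {1, 3, 4, 5, 7} → COUNT(*)=5
  open: ids {6, 8, 10} → COUNT(*)=3
  paid: ids {2, 9, 11} → COUNT(*)=3

failed | 5 ; open | 3 ; paid | 3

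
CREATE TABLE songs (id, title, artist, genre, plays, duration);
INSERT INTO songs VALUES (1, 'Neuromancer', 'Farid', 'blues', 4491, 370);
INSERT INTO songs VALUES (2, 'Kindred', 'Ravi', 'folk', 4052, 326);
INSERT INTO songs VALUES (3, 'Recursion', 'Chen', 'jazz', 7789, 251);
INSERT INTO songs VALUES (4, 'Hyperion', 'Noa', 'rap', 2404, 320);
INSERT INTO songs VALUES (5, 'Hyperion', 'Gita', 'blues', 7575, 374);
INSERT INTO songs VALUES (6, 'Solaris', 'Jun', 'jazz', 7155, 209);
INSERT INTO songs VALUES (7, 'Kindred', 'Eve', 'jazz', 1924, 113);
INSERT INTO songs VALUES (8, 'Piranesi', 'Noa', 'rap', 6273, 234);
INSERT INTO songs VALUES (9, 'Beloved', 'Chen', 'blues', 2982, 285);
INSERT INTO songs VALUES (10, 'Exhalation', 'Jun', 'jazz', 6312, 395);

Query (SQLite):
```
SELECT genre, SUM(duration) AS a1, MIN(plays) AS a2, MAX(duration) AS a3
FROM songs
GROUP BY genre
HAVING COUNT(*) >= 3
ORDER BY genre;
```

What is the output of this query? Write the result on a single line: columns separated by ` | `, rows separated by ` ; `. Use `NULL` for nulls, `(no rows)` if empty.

Group songs by genre.
Per group compute: SUM(duration), MIN(plays), MAX(duration).
HAVING: drop groups with fewer than 3 rows.
  blues: ids {1, 5, 9} → SUM(duration)=1029, MIN(plays)=2982, MAX(duration)=374
  folk: ids {2} → SUM(duration)=326, MIN(plays)=4052, MAX(duration)=326
  jazz: ids {3, 6, 7, 10} → SUM(duration)=968, MIN(plays)=1924, MAX(duration)=395
  rap: ids {4, 8} → SUM(duration)=554, MIN(plays)=2404, MAX(duration)=320

blues | 1029 | 2982 | 374 ; jazz | 968 | 1924 | 395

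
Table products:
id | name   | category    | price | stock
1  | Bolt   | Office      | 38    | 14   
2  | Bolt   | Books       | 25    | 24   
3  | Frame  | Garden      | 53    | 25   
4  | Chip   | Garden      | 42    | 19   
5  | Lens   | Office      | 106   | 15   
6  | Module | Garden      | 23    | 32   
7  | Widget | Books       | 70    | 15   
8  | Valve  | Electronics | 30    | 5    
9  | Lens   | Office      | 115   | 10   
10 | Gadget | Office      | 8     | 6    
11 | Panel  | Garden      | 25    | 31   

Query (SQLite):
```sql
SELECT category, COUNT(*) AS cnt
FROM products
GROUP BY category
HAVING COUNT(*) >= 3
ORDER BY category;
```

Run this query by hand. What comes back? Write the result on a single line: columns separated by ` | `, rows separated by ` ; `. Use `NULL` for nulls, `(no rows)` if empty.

Partition products by category; compute COUNT(*) within each group.
HAVING: keep groups with count ≥ 3.
  Books: ids {2, 7} → COUNT(*)=2
  Electronics: ids {8} → COUNT(*)=1
  Garden: ids {3, 4, 6, 11} → COUNT(*)=4
  Office: ids {1, 5, 9, 10} → COUNT(*)=4

Garden | 4 ; Office | 4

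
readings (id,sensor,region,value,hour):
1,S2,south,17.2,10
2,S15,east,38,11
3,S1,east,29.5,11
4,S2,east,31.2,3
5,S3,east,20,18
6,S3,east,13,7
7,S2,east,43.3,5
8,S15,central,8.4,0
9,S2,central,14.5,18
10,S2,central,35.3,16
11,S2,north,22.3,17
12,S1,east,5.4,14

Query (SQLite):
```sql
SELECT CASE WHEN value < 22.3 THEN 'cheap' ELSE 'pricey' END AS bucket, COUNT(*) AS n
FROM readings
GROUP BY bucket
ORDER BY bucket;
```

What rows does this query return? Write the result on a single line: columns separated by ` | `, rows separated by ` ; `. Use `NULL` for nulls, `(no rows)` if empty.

Bucket rows by value < 22.3 → 'cheap' else 'pricey'; count each bucket.

cheap | 6 ; pricey | 6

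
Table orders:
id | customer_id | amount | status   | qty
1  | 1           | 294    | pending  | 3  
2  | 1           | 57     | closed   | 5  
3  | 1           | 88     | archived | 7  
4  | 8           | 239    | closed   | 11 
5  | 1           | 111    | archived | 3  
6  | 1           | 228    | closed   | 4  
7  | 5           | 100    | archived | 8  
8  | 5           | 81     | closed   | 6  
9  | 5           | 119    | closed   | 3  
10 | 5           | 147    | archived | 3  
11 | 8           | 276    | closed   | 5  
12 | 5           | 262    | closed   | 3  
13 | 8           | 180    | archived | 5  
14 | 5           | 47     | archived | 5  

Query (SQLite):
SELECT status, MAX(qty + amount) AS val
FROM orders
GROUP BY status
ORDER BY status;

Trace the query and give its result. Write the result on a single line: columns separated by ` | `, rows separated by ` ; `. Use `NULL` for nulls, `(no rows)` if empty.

For each row compute qty + amount.
Group by status; take MAX of the expression per group.
  archived: ids {3, 5, 7, 10, 13, 14} → MAX(qty + amount)=185
  closed: ids {2, 4, 6, 8, 9, 11, 12} → MAX(qty + amount)=281
  pending: ids {1} → MAX(qty + amount)=297

archived | 185 ; closed | 281 ; pending | 297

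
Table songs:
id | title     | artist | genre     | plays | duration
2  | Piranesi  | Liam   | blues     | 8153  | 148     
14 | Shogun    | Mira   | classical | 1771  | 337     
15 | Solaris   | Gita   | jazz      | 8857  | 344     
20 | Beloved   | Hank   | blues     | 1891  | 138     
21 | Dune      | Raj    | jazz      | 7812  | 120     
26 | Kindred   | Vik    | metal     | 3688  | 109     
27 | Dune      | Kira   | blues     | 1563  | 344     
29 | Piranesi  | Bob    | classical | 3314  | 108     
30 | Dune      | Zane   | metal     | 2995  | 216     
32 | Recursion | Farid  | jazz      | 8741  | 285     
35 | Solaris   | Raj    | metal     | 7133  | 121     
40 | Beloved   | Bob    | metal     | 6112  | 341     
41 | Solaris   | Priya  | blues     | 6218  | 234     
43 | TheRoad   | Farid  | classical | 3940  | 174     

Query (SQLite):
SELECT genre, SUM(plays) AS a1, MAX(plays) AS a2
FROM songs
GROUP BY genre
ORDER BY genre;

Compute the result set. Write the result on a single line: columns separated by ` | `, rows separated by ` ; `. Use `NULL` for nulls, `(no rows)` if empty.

blues | 17825 | 8153 ; classical | 9025 | 3940 ; jazz | 25410 | 8857 ; metal | 19928 | 7133

Group songs by genre.
Per group compute: SUM(plays), MAX(plays).
  blues: ids {2, 20, 27, 41} → SUM(plays)=17825, MAX(plays)=8153
  classical: ids {14, 29, 43} → SUM(plays)=9025, MAX(plays)=3940
  jazz: ids {15, 21, 32} → SUM(plays)=25410, MAX(plays)=8857
  metal: ids {26, 30, 35, 40} → SUM(plays)=19928, MAX(plays)=7133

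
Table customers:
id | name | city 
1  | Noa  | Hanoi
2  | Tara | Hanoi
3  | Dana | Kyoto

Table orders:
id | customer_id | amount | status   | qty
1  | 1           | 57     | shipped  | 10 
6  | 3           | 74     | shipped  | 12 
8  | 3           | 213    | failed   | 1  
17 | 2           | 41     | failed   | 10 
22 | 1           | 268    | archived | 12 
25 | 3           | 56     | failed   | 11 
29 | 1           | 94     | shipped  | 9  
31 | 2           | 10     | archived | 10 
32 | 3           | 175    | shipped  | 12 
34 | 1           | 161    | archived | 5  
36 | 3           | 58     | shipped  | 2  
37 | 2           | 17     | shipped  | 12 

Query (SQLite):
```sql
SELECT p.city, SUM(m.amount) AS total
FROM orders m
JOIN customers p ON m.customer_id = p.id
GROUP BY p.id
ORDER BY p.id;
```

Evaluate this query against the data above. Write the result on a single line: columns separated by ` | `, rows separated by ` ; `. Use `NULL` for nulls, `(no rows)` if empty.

Join each orders row to its customers via customer_id.
Group joined rows by customers.id; compute SUM(m.amount) per group.
  1: ids {1, 22, 29, 34} → SUM(m.amount)=580
  2: ids {17, 31, 37} → SUM(m.amount)=68
  3: ids {6, 8, 25, 32, 36} → SUM(m.amount)=576

Hanoi | 580 ; Hanoi | 68 ; Kyoto | 576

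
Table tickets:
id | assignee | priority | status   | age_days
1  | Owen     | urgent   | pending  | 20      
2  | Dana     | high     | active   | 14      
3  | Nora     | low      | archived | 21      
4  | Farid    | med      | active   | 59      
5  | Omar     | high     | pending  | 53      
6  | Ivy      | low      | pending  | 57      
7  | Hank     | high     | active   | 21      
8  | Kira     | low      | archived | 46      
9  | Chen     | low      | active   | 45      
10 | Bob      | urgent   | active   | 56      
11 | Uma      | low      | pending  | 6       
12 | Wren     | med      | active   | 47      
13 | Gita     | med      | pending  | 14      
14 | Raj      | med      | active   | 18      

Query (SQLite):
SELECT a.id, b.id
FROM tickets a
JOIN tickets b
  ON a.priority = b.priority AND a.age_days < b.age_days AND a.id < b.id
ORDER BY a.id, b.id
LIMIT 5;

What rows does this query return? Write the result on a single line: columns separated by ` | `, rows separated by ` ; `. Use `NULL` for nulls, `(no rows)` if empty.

1 | 10 ; 2 | 5 ; 2 | 7 ; 3 | 6 ; 3 | 8

Pairs (a,b) with same priority, a.age_days < b.age_days, a.id < b.id.
priority groups: high:{2,5,7} low:{3,6,8,9,11} med:{4,12,13,14} urgent:{1,10}
Ordered by (a.id, b.id); first 5.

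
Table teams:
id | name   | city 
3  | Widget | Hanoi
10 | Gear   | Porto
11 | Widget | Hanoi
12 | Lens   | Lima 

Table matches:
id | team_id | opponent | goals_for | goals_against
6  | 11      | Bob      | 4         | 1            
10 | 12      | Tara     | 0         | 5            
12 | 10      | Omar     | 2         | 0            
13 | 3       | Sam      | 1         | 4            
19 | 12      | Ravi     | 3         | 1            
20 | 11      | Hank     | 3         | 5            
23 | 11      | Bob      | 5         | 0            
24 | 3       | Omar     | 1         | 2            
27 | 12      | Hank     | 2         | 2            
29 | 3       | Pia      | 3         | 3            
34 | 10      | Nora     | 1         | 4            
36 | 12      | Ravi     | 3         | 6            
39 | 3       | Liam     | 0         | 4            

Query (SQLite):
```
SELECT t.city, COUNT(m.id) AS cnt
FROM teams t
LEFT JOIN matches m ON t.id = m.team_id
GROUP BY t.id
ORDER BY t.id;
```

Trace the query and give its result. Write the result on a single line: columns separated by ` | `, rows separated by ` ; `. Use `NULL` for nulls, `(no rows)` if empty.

LEFT JOIN keeps every teams row; unmatched ones get NULL for matches columns.
Group by teams.id and compute COUNT(m.id). COUNT(col) of an all-NULL group is 0.
  3: ids {13, 24, 29, 39} → COUNT(m.id)=4
  10: ids {12, 34} → COUNT(m.id)=2
  11: ids {6, 20, 23} → COUNT(m.id)=3
  12: ids {10, 19, 27, 36} → COUNT(m.id)=4

Hanoi | 4 ; Porto | 2 ; Hanoi | 3 ; Lima | 4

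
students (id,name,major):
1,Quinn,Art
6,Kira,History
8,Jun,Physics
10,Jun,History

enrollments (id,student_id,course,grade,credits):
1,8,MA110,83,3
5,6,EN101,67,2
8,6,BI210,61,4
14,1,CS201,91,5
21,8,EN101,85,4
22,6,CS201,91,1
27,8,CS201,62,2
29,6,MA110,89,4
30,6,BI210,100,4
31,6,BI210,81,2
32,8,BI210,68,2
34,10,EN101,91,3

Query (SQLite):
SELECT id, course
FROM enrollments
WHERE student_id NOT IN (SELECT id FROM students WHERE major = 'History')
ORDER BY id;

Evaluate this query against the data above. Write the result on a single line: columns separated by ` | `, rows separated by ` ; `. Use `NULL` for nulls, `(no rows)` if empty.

1 | MA110 ; 14 | CS201 ; 21 | EN101 ; 27 | CS201 ; 32 | BI210

Inner query: students.id where major = 'History'.
Outer: keep enrollments rows whose student_id is not in that set.
Inner query → {6, 10}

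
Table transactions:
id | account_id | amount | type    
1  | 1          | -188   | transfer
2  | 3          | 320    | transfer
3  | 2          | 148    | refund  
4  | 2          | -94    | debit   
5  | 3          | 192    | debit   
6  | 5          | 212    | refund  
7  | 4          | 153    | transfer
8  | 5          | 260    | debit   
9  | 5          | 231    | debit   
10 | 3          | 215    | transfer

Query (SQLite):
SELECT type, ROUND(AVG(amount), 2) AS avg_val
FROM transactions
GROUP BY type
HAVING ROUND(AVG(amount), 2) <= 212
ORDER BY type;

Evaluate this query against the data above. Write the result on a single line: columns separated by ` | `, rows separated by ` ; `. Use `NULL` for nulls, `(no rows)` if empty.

debit | 147.25 ; refund | 180 ; transfer | 125

Partition transactions by type; compute ROUND(AVG(amount), 2) within each group.
HAVING: keep groups where ROUND(AVG(amount), 2) <= 212.
  debit: ids {4, 5, 8, 9} → ROUND(AVG(amount), 2)=147.25
  refund: ids {3, 6} → ROUND(AVG(amount), 2)=180
  transfer: ids {1, 2, 7, 10} → ROUND(AVG(amount), 2)=125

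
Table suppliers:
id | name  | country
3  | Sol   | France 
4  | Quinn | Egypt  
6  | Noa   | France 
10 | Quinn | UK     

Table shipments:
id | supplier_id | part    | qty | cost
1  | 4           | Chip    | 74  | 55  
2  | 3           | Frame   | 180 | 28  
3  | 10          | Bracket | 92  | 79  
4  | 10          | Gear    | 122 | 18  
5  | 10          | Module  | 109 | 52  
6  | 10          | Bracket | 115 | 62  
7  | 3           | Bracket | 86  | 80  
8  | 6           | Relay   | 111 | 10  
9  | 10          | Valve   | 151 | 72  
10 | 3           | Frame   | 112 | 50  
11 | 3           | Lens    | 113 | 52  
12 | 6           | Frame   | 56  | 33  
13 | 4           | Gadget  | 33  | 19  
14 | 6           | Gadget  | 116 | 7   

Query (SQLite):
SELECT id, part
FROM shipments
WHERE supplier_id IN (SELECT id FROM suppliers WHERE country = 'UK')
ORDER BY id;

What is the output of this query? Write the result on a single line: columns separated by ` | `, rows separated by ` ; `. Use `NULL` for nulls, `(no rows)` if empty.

3 | Bracket ; 4 | Gear ; 5 | Module ; 6 | Bracket ; 9 | Valve

Inner query: suppliers.id where country = 'UK'.
Outer: keep shipments rows whose supplier_id is in that set.
Inner query → {10}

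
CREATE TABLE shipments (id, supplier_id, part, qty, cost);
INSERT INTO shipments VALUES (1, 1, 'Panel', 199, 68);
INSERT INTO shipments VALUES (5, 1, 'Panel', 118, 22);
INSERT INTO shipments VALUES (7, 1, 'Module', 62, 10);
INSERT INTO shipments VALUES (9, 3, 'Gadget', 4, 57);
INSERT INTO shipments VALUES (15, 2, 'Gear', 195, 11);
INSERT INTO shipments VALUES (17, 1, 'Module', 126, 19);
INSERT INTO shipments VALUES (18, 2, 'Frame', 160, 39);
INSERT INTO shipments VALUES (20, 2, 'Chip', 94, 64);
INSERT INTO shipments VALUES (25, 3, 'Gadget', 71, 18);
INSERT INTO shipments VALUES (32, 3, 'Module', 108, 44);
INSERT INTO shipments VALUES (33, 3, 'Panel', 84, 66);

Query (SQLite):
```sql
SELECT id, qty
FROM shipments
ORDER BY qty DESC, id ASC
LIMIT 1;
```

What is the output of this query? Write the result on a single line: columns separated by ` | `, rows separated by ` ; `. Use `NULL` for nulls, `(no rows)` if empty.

1 | 199

Sort by qty desc, tiebreak id asc: (199, id=1), (195, id=15), (160, id=18), (126, id=17) …. Take first 1.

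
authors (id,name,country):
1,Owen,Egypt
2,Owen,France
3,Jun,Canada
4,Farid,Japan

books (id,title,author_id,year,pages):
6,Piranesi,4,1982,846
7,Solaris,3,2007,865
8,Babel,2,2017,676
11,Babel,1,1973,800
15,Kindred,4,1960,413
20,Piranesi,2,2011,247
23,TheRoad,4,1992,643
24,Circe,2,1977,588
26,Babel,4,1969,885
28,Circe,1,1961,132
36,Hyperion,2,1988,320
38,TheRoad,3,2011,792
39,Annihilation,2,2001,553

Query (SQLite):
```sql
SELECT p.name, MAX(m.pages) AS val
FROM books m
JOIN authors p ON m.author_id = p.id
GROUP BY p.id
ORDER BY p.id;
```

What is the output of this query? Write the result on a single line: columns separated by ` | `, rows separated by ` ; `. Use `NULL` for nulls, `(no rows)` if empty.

Owen | 800 ; Owen | 676 ; Jun | 865 ; Farid | 885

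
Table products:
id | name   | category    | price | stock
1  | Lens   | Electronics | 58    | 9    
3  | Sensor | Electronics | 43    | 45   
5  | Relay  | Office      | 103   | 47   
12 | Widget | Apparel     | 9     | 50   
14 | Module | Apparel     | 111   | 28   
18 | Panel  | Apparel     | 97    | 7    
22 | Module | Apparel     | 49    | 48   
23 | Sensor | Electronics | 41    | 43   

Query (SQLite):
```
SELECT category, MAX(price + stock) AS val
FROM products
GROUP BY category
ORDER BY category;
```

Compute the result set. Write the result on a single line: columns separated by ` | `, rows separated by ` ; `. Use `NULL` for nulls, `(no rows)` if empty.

Apparel | 139 ; Electronics | 88 ; Office | 150

For each row compute price + stock.
Group by category; take MAX of the expression per group.
  Apparel: ids {12, 14, 18, 22} → MAX(price + stock)=139
  Electronics: ids {1, 3, 23} → MAX(price + stock)=88
  Office: ids {5} → MAX(price + stock)=150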